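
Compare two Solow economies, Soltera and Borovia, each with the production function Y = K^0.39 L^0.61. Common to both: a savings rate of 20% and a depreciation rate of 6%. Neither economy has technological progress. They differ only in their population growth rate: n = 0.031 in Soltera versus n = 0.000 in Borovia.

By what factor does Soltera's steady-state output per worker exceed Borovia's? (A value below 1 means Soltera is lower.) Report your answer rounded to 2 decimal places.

ratio ≈ 0.77

Steady-state y* = [s/(n + δ)]^(α/(1−α)), so the ratio is [ (s_S/(n + δ)_S) / (s_B/(n + δ)_B) ]^0.6393.
s_S/(n + δ)_S = 0.20/0.091 = 2.1978; s_B/(n + δ)_B = 0.20/0.060 = 3.3333.
Ratio = (2.1978/3.3333)^0.6393 = 0.6593^0.6393 ≈ 0.7662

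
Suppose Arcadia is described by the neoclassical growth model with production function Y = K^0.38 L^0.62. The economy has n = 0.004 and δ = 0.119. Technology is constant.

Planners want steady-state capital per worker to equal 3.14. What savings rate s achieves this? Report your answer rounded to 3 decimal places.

At the steady state, Δk = 0, so s·k^α = (n + δ)·k.
So s / (n + δ) = (k*)^(1−α) = 3.14^0.62 = 2.0328.
Therefore s = 2.0328 × (n + δ) = 2.0328 × 0.123 = 0.2500.

s ≈ 0.250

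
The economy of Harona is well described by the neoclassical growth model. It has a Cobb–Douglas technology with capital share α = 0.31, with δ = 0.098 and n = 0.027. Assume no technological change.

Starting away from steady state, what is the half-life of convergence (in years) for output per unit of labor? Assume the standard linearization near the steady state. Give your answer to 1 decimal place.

half-life ≈ 8.0 years

Near the steady state the convergence rate is λ = (1 − α)(n + δ).
λ = (1 − 0.31) × 0.125 = 0.69 × 0.125 = 0.08625
Half-life = ln 2 / λ = 0.6931 / 0.08625 ≈ 8.04 years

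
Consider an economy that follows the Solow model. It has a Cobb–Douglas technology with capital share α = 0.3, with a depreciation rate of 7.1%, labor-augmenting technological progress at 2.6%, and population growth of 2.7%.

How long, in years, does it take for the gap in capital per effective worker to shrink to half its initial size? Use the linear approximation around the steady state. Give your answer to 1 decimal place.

Near the steady state the convergence rate is λ = (1 − α)(n + g + δ).
λ = (1 − 0.3) × 0.124 = 0.7 × 0.124 = 0.0868
Half-life = ln 2 / λ = 0.6931 / 0.0868 ≈ 7.99 years

about 8.0 years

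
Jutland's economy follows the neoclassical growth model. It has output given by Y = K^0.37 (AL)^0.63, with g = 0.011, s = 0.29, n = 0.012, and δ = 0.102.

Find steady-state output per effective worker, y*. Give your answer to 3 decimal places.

y* ≈ 1.639

Steady state requires s·f(k) = (n + g + δ)·k, i.e. s·k^α = (n + g + δ)·k.
Dividing both sides by k: k^(1−α) = s / (n + g + δ).
k^0.63 = 0.29 / (0.012 + 0.011 + 0.102) = 0.29 / 0.125 = 2.3200
k* = 2.3200^(1/0.63) ≈ 3.8031
y* = (k*)^α = 3.8031^0.37 ≈ 1.6393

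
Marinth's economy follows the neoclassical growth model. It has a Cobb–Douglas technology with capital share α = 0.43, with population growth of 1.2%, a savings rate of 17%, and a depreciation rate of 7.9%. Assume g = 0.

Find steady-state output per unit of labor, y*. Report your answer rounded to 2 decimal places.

y* = 1.60

Steady state requires s·f(k) = (n + δ)·k, i.e. s·k^α = (n + δ)·k.
Dividing both sides by k: k^(1−α) = s / (n + δ).
k^0.57 = 0.17 / (0.012 + 0.079) = 0.17 / 0.091 = 1.8681
k* = 1.8681^(1/0.57) ≈ 2.9932
y* = (k*)^α = 2.9932^0.43 ≈ 1.6023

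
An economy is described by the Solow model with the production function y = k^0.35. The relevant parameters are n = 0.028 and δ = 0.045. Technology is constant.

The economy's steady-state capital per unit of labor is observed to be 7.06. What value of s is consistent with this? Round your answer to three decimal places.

In steady state, investment equals break-even investment: s·k^α = (n + δ)·k.
So s / (n + δ) = (k*)^(1−α) = 7.06^0.65 = 3.5622.
Therefore s = 3.5622 × (n + δ) = 3.5622 × 0.073 = 0.2600.

s ≈ 0.260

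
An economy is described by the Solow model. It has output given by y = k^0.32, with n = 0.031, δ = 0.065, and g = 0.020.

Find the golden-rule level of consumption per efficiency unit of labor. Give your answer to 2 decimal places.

c_gold ≈ 1.10

At the golden rule, f'(k) = n + g + δ, so α·k^(α−1) = n + g + δ and k_gold = (α/(n + g + δ))^(1/(1−α)).
k_gold = (0.32/0.116)^(1/0.68) = 2.7586^1.4706 ≈ 4.4471
c_gold = f(k_gold) − (n + g + δ)·k_gold = 1.6121 − 0.116×4.4471 ≈ 1.0962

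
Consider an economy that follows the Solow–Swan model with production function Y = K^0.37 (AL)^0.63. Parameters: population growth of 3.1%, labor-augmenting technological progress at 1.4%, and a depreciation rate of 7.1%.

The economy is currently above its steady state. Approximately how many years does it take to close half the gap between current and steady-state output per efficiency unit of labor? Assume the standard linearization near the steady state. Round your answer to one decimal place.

half-life ≈ 9.5 years

Near the steady state the convergence rate is λ = (1 − α)(n + g + δ).
λ = (1 − 0.37) × 0.116 = 0.63 × 0.116 = 0.07308
Half-life = ln 2 / λ = 0.6931 / 0.07308 ≈ 9.48 years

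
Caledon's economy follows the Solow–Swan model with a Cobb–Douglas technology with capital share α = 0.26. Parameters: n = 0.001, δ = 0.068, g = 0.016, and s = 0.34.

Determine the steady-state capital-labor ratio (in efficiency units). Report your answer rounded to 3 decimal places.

k* = 6.510

In steady state, investment equals break-even investment: s·k^α = (n + g + δ)·k.
Rearranging, k^(1−α) = s / (n + g + δ).
k^0.74 = 0.34 / (0.001 + 0.016 + 0.068) = 0.34 / 0.085 = 4.0000
k* = 4.0000^(1/0.74) ≈ 6.5102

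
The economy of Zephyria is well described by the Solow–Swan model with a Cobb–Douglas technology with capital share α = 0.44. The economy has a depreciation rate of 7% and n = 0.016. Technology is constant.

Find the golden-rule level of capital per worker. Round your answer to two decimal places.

The golden rule sets f'(k) = n + δ, i.e. α·k^(α−1) = n + δ.
So k^(1−α) = α / (n + δ) = 0.44 / 0.086 = 5.1163.
k_gold = 5.1163^(1/0.56) ≈ 18.4499

k_gold ≈ 18.45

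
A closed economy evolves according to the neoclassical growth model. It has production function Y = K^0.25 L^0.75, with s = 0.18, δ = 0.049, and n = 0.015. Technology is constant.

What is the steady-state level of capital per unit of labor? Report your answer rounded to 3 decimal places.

In steady state, investment equals break-even investment: s·k^α = (n + δ)·k.
Rearranging, k^(1−α) = s / (n + δ).
k^0.75 = 0.18 / (0.015 + 0.049) = 0.18 / 0.064 = 2.8125
k* = 2.8125^(1/0.75) ≈ 3.9700

k* ≈ 3.970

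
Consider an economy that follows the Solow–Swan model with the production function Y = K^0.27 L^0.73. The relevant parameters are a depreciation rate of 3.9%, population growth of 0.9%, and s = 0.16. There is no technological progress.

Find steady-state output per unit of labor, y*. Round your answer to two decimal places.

In steady state, investment equals break-even investment: s·k^α = (n + δ)·k.
Dividing both sides by k: k^(1−α) = s / (n + δ).
k^0.73 = 0.16 / (0.009 + 0.039) = 0.16 / 0.048 = 3.3333
k* = 3.3333^(1/0.73) ≈ 5.2031
y* = (k*)^α = 5.2031^0.27 ≈ 1.5610

y* ≈ 1.56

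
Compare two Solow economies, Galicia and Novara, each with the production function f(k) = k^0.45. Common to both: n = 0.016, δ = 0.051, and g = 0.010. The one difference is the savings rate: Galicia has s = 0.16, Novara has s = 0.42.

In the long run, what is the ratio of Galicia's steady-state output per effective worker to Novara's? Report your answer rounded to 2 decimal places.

Steady-state y* = [s/(n + g + δ)]^(α/(1−α)), so the ratio is [ (s_G/(n + g + δ)_G) / (s_N/(n + g + δ)_N) ]^0.8182.
s_G/(n + g + δ)_G = 0.16/0.077 = 2.0779; s_N/(n + g + δ)_N = 0.42/0.077 = 5.4545.
Ratio = (2.0779/5.4545)^0.8182 = 0.3810^0.8182 ≈ 0.4541

ratio ≈ 0.45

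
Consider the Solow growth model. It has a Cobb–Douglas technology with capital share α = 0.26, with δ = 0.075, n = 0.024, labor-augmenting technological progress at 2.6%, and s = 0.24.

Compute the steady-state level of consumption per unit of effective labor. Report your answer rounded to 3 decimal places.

Steady state requires s·f(k) = (n + g + δ)·k, i.e. s·k^α = (n + g + δ)·k.
Dividing both sides by k: k^(1−α) = s / (n + g + δ).
k^0.74 = 0.24 / (0.024 + 0.026 + 0.075) = 0.24 / 0.125 = 1.9200
k* = 1.9200^(1/0.74) ≈ 2.4146
y* = (k*)^α = 2.4146^0.26 ≈ 1.2576
c* = (1 − s)·y* = (1 − 0.24) × 1.2576 ≈ 0.9558

c* = 0.956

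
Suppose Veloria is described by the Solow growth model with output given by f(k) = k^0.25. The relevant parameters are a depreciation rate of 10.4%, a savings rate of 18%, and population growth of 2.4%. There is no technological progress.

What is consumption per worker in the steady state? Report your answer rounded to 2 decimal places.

At the steady state, Δk = 0, so s·k^α = (n + δ)·k.
Dividing both sides by k: k^(1−α) = s / (n + δ).
k^0.75 = 0.18 / (0.024 + 0.104) = 0.18 / 0.128 = 1.4063
k* = 1.4063^(1/0.75) ≈ 1.5756
y* = (k*)^α = 1.5756^0.25 ≈ 1.1204
c* = (1 − s)·y* = (1 − 0.18) × 1.1204 ≈ 0.9187

c* ≈ 0.92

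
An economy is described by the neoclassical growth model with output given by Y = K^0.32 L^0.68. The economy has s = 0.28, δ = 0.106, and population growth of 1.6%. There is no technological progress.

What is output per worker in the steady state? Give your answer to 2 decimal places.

y* = 1.48

In steady state, investment equals break-even investment: s·k^α = (n + δ)·k.
Rearranging, k^(1−α) = s / (n + δ).
k^0.68 = 0.28 / (0.016 + 0.106) = 0.28 / 0.122 = 2.2951
k* = 2.2951^(1/0.68) ≈ 3.3931
y* = (k*)^α = 3.3931^0.32 ≈ 1.4784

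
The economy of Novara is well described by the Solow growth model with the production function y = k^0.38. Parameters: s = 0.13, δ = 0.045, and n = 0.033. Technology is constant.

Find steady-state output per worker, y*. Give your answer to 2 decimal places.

y* ≈ 1.37

At the steady state, Δk = 0, so s·k^α = (n + δ)·k.
Dividing both sides by k: k^(1−α) = s / (n + δ).
k^0.62 = 0.13 / (0.033 + 0.045) = 0.13 / 0.078 = 1.6667
k* = 1.6667^(1/0.62) ≈ 2.2795
y* = (k*)^α = 2.2795^0.38 ≈ 1.3677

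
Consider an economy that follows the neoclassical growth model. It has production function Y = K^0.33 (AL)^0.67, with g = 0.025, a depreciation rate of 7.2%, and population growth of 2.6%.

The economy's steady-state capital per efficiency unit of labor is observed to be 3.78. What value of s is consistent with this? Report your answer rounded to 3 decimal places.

s ≈ 0.300

In steady state, investment equals break-even investment: s·k^α = (n + g + δ)·k.
So s / (n + g + δ) = (k*)^(1−α) = 3.78^0.67 = 2.4374.
Therefore s = 2.4374 × (n + g + δ) = 2.4374 × 0.123 = 0.2998.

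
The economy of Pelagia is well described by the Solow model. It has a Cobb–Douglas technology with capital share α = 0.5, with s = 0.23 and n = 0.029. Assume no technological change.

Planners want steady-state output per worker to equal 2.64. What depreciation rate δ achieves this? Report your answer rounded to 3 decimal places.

δ ≈ 0.058

Steady state requires s·f(k) = (n + δ)·k, i.e. s·k^α = (n + δ)·k.
Since y* = [s/(n + δ)]^(α/(1−α)), we have s/(n + δ) = (y*)^((1−α)/α) = 2.64^1 = 2.6400.
Therefore n + δ = s / 2.6400 = 0.23 / 2.6400 = 0.0871, so δ = 0.0871 − 0.029 = 0.0581.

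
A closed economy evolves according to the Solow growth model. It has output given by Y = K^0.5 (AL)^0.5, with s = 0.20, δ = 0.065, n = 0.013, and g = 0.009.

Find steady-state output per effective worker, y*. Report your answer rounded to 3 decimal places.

At the steady state, Δk = 0, so s·k^α = (n + g + δ)·k.
Rearranging, k^(1−α) = s / (n + g + δ).
k^0.5 = 0.20 / (0.013 + 0.009 + 0.065) = 0.20 / 0.087 = 2.2989
k* = 2.2989^(1/0.5) ≈ 5.2849
y* = (k*)^α = 5.2849^0.5 ≈ 2.2989

y* = 2.299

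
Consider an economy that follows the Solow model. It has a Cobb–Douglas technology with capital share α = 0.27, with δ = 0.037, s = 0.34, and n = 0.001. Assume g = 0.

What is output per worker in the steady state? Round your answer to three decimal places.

y* = 2.249

At the steady state, Δk = 0, so s·k^α = (n + δ)·k.
Rearranging, k^(1−α) = s / (n + δ).
k^0.73 = 0.34 / (0.001 + 0.037) = 0.34 / 0.038 = 8.9474
k* = 8.9474^(1/0.73) ≈ 20.1231
y* = (k*)^α = 20.1231^0.27 ≈ 2.2490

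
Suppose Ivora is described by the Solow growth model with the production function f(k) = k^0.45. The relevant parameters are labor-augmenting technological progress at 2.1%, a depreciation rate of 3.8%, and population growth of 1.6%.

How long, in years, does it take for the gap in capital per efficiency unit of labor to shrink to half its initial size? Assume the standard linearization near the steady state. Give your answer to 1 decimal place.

half-life ≈ 16.8 years

Near the steady state the convergence rate is λ = (1 − α)(n + g + δ).
λ = (1 − 0.45) × 0.075 = 0.55 × 0.075 = 0.04125
Half-life = ln 2 / λ = 0.6931 / 0.04125 ≈ 16.80 years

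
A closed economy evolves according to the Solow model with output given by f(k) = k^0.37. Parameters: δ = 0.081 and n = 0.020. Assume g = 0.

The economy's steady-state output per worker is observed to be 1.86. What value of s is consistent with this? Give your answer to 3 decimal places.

In steady state, investment equals break-even investment: s·k^α = (n + δ)·k.
Since y* = [s/(n + δ)]^(α/(1−α)), we have s/(n + δ) = (y*)^((1−α)/α) = 1.86^1.7027 = 2.8767.
Therefore s = 2.8767 × (n + δ) = 2.8767 × 0.101 = 0.2905.

s ≈ 0.291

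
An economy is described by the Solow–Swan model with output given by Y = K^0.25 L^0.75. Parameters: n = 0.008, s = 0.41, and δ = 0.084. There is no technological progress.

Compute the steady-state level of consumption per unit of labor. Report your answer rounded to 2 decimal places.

c* ≈ 0.97

Steady state requires s·f(k) = (n + δ)·k, i.e. s·k^α = (n + δ)·k.
Dividing both sides by k: k^(1−α) = s / (n + δ).
k^0.75 = 0.41 / (0.008 + 0.084) = 0.41 / 0.092 = 4.4565
k* = 4.4565^(1/0.75) ≈ 7.3337
y* = (k*)^α = 7.3337^0.25 ≈ 1.6456
c* = (1 − s)·y* = (1 − 0.41) × 1.6456 ≈ 0.9709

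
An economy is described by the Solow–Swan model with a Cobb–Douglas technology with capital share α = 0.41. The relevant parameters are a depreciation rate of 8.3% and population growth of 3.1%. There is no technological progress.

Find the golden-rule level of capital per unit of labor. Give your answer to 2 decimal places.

The golden rule sets f'(k) = n + δ, i.e. α·k^(α−1) = n + δ.
So k^(1−α) = α / (n + δ) = 0.41 / 0.114 = 3.5965.
k_gold = 3.5965^(1/0.59) ≈ 8.7533

k_gold ≈ 8.75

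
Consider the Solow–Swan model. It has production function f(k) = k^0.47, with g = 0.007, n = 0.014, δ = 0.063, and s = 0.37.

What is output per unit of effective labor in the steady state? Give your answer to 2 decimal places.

y* = 3.72

Steady state requires s·f(k) = (n + g + δ)·k, i.e. s·k^α = (n + g + δ)·k.
Dividing both sides by k: k^(1−α) = s / (n + g + δ).
k^0.53 = 0.37 / (0.014 + 0.007 + 0.063) = 0.37 / 0.084 = 4.4048
k* = 4.4048^(1/0.53) ≈ 16.4042
y* = (k*)^α = 16.4042^0.47 ≈ 3.7242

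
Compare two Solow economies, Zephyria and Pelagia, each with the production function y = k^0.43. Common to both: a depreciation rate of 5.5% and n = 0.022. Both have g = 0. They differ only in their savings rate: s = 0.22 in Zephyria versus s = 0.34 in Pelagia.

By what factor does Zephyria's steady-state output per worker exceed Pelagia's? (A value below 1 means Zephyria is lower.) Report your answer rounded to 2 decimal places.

Steady-state y* = [s/(n + δ)]^(α/(1−α)), so the ratio is [ (s_Z/(n + δ)_Z) / (s_P/(n + δ)_P) ]^0.7544.
s_Z/(n + δ)_Z = 0.22/0.077 = 2.8571; s_P/(n + δ)_P = 0.34/0.077 = 4.4156.
Ratio = (2.8571/4.4156)^0.7544 = 0.6470^0.7544 ≈ 0.7200

ratio ≈ 0.72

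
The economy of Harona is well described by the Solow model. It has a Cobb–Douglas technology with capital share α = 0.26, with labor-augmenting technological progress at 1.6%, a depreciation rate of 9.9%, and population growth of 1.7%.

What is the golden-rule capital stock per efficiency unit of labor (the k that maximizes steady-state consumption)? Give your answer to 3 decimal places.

k_gold ≈ 2.499

The golden rule sets f'(k) = n + g + δ, i.e. α·k^(α−1) = n + g + δ.
So k^(1−α) = α / (n + g + δ) = 0.26 / 0.132 = 1.9697.
k_gold = 1.9697^(1/0.74) ≈ 2.4994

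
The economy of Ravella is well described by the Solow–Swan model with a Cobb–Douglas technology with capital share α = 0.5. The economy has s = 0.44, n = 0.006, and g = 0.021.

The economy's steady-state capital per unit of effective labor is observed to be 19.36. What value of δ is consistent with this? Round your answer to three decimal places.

δ ≈ 0.073

In steady state, investment equals break-even investment: s·k^α = (n + g + δ)·k.
So s / (n + g + δ) = (k*)^(1−α) = 19.36^0.5 = 4.4000.
Therefore n + g + δ = s / 4.4000 = 0.44 / 4.4000 = 0.1000, so δ = 0.1000 − 0.027 = 0.0730.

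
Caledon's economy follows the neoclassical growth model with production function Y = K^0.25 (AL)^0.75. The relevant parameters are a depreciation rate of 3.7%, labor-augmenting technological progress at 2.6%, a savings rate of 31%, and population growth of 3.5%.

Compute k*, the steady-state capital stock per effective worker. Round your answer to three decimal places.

Steady state requires s·f(k) = (n + g + δ)·k, i.e. s·k^α = (n + g + δ)·k.
Dividing both sides by k: k^(1−α) = s / (n + g + δ).
k^0.75 = 0.31 / (0.035 + 0.026 + 0.037) = 0.31 / 0.098 = 3.1633
k* = 3.1633^(1/0.75) ≈ 4.6436

k* ≈ 4.644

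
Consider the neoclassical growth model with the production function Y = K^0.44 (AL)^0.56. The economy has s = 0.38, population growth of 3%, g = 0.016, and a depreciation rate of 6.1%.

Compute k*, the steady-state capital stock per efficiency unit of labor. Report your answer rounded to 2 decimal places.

Steady state requires s·f(k) = (n + g + δ)·k, i.e. s·k^α = (n + g + δ)·k.
Rearranging, k^(1−α) = s / (n + g + δ).
k^0.56 = 0.38 / (0.030 + 0.016 + 0.061) = 0.38 / 0.107 = 3.5514
k* = 3.5514^(1/0.56) ≈ 9.6129

k* = 9.61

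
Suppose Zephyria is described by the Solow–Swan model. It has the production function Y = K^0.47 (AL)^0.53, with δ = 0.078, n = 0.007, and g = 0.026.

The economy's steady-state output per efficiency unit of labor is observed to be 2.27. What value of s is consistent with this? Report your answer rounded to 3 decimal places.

At the steady state, Δk = 0, so s·k^α = (n + g + δ)·k.
Since y* = [s/(n + g + δ)]^(α/(1−α)), we have s/(n + g + δ) = (y*)^((1−α)/α) = 2.27^1.1277 = 2.5205.
Therefore s = 2.5205 × (n + g + δ) = 2.5205 × 0.111 = 0.2798.

s ≈ 0.280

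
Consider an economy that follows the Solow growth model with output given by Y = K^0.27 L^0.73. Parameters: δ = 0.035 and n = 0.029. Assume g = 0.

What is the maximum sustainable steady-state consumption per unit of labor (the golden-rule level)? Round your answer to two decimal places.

c_gold ≈ 1.24

At the golden rule, f'(k) = n + δ, so α·k^(α−1) = n + δ and k_gold = (α/(n + δ))^(1/(1−α)).
k_gold = (0.27/0.064)^(1/0.73) = 4.2188^1.3699 ≈ 7.1853
c_gold = f(k_gold) − (n + δ)·k_gold = 1.7031 − 0.064×7.1853 ≈ 1.2432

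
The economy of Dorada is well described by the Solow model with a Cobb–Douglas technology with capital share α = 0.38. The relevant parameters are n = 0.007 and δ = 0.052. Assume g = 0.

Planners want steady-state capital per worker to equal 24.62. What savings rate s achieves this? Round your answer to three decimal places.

s ≈ 0.430

At the steady state, Δk = 0, so s·k^α = (n + δ)·k.
So s / (n + δ) = (k*)^(1−α) = 24.62^0.62 = 7.2878.
Therefore s = 7.2878 × (n + δ) = 7.2878 × 0.059 = 0.4300.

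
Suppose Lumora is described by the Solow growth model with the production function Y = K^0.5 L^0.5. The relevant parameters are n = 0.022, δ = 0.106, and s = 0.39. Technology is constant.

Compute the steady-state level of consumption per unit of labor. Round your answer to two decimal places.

Steady state requires s·f(k) = (n + δ)·k, i.e. s·k^α = (n + δ)·k.
Rearranging, k^(1−α) = s / (n + δ).
k^0.5 = 0.39 / (0.022 + 0.106) = 0.39 / 0.128 = 3.0469
k* = 3.0469^(1/0.5) ≈ 9.2836
y* = (k*)^α = 9.2836^0.5 ≈ 3.0469
c* = (1 − s)·y* = (1 − 0.39) × 3.0469 ≈ 1.8586

c* ≈ 1.86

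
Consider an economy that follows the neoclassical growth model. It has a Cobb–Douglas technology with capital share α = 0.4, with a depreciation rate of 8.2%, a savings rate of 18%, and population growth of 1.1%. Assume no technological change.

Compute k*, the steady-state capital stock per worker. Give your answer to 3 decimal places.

Steady state requires s·f(k) = (n + δ)·k, i.e. s·k^α = (n + δ)·k.
Dividing both sides by k: k^(1−α) = s / (n + δ).
k^0.6 = 0.18 / (0.011 + 0.082) = 0.18 / 0.093 = 1.9355
k* = 1.9355^(1/0.6) ≈ 3.0060

k* = 3.006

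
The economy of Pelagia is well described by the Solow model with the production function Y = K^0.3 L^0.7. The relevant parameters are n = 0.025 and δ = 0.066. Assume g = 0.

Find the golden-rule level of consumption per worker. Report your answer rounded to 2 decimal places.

c_gold ≈ 1.17

At the golden rule, f'(k) = n + δ, so α·k^(α−1) = n + δ and k_gold = (α/(n + δ))^(1/(1−α)).
k_gold = (0.3/0.091)^(1/0.7) = 3.2967^1.4286 ≈ 5.4970
c_gold = f(k_gold) − (n + δ)·k_gold = 1.6674 − 0.091×5.4970 ≈ 1.1672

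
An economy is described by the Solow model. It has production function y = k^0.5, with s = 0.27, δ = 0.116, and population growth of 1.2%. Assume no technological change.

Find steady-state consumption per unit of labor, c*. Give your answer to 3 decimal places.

In steady state, investment equals break-even investment: s·k^α = (n + δ)·k.
Dividing both sides by k: k^(1−α) = s / (n + δ).
k^0.5 = 0.27 / (0.012 + 0.116) = 0.27 / 0.128 = 2.1094
k* = 2.1094^(1/0.5) ≈ 4.4496
y* = (k*)^α = 4.4496^0.5 ≈ 2.1094
c* = (1 − s)·y* = (1 − 0.27) × 2.1094 ≈ 1.5399

c* ≈ 1.540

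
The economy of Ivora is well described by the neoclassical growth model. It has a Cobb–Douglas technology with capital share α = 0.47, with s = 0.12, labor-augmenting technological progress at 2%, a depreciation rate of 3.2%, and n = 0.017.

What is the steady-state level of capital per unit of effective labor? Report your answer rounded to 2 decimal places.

k* = 2.84

In steady state, investment equals break-even investment: s·k^α = (n + g + δ)·k.
Rearranging, k^(1−α) = s / (n + g + δ).
k^0.53 = 0.12 / (0.017 + 0.020 + 0.032) = 0.12 / 0.069 = 1.7391
k* = 1.7391^(1/0.53) ≈ 2.8408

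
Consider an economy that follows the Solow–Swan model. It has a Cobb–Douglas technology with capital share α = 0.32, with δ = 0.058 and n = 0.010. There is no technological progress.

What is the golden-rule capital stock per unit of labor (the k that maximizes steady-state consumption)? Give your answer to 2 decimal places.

k_gold ≈ 9.75

The golden rule sets f'(k) = n + δ, i.e. α·k^(α−1) = n + δ.
So k^(1−α) = α / (n + δ) = 0.32 / 0.068 = 4.7059.
k_gold = 4.7059^(1/0.68) ≈ 9.7539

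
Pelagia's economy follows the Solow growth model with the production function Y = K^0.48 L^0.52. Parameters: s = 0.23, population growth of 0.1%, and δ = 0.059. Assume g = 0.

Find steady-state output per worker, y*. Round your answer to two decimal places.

y* ≈ 3.46

Steady state requires s·f(k) = (n + δ)·k, i.e. s·k^α = (n + δ)·k.
Rearranging, k^(1−α) = s / (n + δ).
k^0.52 = 0.23 / (0.001 + 0.059) = 0.23 / 0.060 = 3.8333
k* = 3.8333^(1/0.52) ≈ 13.2512
y* = (k*)^α = 13.2512^0.48 ≈ 3.4569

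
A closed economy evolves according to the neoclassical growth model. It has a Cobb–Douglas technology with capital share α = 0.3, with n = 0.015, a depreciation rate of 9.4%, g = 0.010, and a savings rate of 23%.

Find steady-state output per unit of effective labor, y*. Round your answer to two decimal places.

At the steady state, Δk = 0, so s·k^α = (n + g + δ)·k.
Rearranging, k^(1−α) = s / (n + g + δ).
k^0.7 = 0.23 / (0.015 + 0.010 + 0.094) = 0.23 / 0.119 = 1.9328
k* = 1.9328^(1/0.7) ≈ 2.5635
y* = (k*)^α = 2.5635^0.3 ≈ 1.3263

y* ≈ 1.33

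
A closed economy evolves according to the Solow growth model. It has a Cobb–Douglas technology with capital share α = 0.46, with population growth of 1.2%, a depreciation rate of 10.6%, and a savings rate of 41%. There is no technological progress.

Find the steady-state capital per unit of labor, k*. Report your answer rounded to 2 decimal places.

In steady state, investment equals break-even investment: s·k^α = (n + δ)·k.
Dividing both sides by k: k^(1−α) = s / (n + δ).
k^0.54 = 0.41 / (0.012 + 0.106) = 0.41 / 0.118 = 3.4746
k* = 3.4746^(1/0.54) ≈ 10.0387

k* = 10.04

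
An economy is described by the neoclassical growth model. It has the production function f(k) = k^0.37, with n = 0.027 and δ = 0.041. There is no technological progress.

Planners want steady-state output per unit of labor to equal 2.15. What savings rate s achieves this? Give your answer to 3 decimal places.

At the steady state, Δk = 0, so s·k^α = (n + δ)·k.
Since y* = [s/(n + δ)]^(α/(1−α)), we have s/(n + δ) = (y*)^((1−α)/α) = 2.15^1.7027 = 3.6817.
Therefore s = 3.6817 × (n + δ) = 3.6817 × 0.068 = 0.2504.

s ≈ 0.250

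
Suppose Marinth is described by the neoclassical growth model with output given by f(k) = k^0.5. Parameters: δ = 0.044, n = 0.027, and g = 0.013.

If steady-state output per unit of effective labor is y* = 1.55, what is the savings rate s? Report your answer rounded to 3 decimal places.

In steady state, investment equals break-even investment: s·k^α = (n + g + δ)·k.
Since y* = [s/(n + g + δ)]^(α/(1−α)), we have s/(n + g + δ) = (y*)^((1−α)/α) = 1.55^1 = 1.5500.
Therefore s = 1.5500 × (n + g + δ) = 1.5500 × 0.084 = 0.1302.

s ≈ 0.130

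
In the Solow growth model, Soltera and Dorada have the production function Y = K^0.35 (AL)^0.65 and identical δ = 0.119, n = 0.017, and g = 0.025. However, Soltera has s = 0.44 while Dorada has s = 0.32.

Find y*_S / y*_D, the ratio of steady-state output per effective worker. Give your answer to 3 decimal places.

Steady-state y* = [s/(n + g + δ)]^(α/(1−α)), so the ratio is [ (s_S/(n + g + δ)_S) / (s_D/(n + g + δ)_D) ]^0.5385.
s_S/(n + g + δ)_S = 0.44/0.161 = 2.7329; s_D/(n + g + δ)_D = 0.32/0.161 = 1.9876.
Ratio = (2.7329/1.9876)^0.5385 = 1.3750^0.5385 ≈ 1.1871

ratio ≈ 1.187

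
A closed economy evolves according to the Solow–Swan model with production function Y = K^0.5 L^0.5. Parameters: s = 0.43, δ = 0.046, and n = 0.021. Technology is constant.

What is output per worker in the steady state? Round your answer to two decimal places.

Steady state requires s·f(k) = (n + δ)·k, i.e. s·k^α = (n + δ)·k.
Rearranging, k^(1−α) = s / (n + δ).
k^0.5 = 0.43 / (0.021 + 0.046) = 0.43 / 0.067 = 6.4179
k* = 6.4179^(1/0.5) ≈ 41.1894
y* = (k*)^α = 41.1894^0.5 ≈ 6.4179

y* ≈ 6.42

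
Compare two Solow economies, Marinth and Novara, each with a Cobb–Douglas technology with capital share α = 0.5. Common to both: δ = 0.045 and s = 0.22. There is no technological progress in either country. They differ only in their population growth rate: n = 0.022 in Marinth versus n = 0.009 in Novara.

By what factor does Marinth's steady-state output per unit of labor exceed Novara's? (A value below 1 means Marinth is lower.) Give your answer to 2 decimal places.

Steady-state y* = [s/(n + δ)]^(α/(1−α)), so the ratio is [ (s_M/(n + δ)_M) / (s_N/(n + δ)_N) ]^1.
s_M/(n + δ)_M = 0.22/0.067 = 3.2836; s_N/(n + δ)_N = 0.22/0.054 = 4.0741.
Ratio = (3.2836/4.0741)^1 = 0.8060^1 ≈ 0.8060

y*_M / y*_N ≈ 0.81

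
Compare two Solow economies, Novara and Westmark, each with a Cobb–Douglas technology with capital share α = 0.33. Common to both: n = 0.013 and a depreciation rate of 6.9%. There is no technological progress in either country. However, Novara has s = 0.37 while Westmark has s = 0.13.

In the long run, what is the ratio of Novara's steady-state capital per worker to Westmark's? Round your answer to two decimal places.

Steady-state k* = [s/(n + δ)]^(1/(1−α)), so the ratio is [ (s_N/(n + δ)_N) / (s_W/(n + δ)_W) ]^1.4925.
s_N/(n + δ)_N = 0.37/0.082 = 4.5122; s_W/(n + δ)_W = 0.13/0.082 = 1.5854.
Ratio = (4.5122/1.5854)^1.4925 = 2.8461^1.4925 ≈ 4.7640

k*_N / k*_W ≈ 4.76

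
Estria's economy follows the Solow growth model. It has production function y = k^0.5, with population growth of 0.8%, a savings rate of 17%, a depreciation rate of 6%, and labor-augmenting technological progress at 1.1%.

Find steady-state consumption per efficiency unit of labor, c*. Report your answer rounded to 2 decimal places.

c* = 1.79

In steady state, investment equals break-even investment: s·k^α = (n + g + δ)·k.
Dividing both sides by k: k^(1−α) = s / (n + g + δ).
k^0.5 = 0.17 / (0.008 + 0.011 + 0.060) = 0.17 / 0.079 = 2.1519
k* = 2.1519^(1/0.5) ≈ 4.6307
y* = (k*)^α = 4.6307^0.5 ≈ 2.1519
c* = (1 − s)·y* = (1 − 0.17) × 2.1519 ≈ 1.7861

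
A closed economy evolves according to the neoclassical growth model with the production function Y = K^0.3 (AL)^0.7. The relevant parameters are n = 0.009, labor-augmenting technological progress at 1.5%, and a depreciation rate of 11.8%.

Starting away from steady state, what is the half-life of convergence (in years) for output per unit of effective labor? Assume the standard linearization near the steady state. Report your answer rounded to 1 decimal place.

t_½ ≈ 7.0 years

Near the steady state the convergence rate is λ = (1 − α)(n + g + δ).
λ = (1 − 0.3) × 0.142 = 0.7 × 0.142 = 0.0994
Half-life = ln 2 / λ = 0.6931 / 0.0994 ≈ 6.97 years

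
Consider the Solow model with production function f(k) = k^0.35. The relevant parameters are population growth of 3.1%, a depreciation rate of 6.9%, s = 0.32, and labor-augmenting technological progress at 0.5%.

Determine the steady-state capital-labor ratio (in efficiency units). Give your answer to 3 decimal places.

k* ≈ 5.553

In steady state, investment equals break-even investment: s·k^α = (n + g + δ)·k.
Rearranging, k^(1−α) = s / (n + g + δ).
k^0.65 = 0.32 / (0.031 + 0.005 + 0.069) = 0.32 / 0.105 = 3.0476
k* = 3.0476^(1/0.65) ≈ 5.5533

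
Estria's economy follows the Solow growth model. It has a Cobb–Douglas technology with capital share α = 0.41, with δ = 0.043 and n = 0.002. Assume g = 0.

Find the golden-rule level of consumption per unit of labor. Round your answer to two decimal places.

At the golden rule, f'(k) = n + δ, so α·k^(α−1) = n + δ and k_gold = (α/(n + δ))^(1/(1−α)).
k_gold = (0.41/0.045)^(1/0.59) = 9.1111^1.6949 ≈ 42.3035
c_gold = f(k_gold) − (n + δ)·k_gold = 4.6432 − 0.045×42.3035 ≈ 2.7395

c_gold ≈ 2.74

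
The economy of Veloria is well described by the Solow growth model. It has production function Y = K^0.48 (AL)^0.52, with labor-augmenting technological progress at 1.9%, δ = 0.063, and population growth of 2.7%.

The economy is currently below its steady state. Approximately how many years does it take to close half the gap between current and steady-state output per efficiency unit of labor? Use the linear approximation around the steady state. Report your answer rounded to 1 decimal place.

Near the steady state the convergence rate is λ = (1 − α)(n + g + δ).
λ = (1 − 0.48) × 0.109 = 0.52 × 0.109 = 0.05668
Half-life = ln 2 / λ = 0.6931 / 0.05668 ≈ 12.23 years

t_½ ≈ 12.2 years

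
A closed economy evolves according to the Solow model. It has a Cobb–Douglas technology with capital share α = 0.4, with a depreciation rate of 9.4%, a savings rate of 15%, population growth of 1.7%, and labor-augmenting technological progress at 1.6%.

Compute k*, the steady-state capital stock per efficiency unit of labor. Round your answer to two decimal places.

At the steady state, Δk = 0, so s·k^α = (n + g + δ)·k.
Dividing both sides by k: k^(1−α) = s / (n + g + δ).
k^0.6 = 0.15 / (0.017 + 0.016 + 0.094) = 0.15 / 0.127 = 1.1811
k* = 1.1811^(1/0.6) ≈ 1.3197

k* ≈ 1.32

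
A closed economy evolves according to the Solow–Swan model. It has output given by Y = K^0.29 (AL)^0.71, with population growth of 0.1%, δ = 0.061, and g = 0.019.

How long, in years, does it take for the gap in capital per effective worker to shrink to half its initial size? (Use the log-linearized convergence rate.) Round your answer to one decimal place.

half-life ≈ 12.1 years

Near the steady state the convergence rate is λ = (1 − α)(n + g + δ).
λ = (1 − 0.29) × 0.081 = 0.71 × 0.081 = 0.05751
Half-life = ln 2 / λ = 0.6931 / 0.05751 ≈ 12.05 years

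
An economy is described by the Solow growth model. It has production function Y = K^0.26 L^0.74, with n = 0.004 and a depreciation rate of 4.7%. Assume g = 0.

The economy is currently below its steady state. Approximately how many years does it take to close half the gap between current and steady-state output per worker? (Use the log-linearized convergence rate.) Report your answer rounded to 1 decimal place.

Near the steady state the convergence rate is λ = (1 − α)(n + δ).
λ = (1 − 0.26) × 0.051 = 0.74 × 0.051 = 0.03774
Half-life = ln 2 / λ = 0.6931 / 0.03774 ≈ 18.37 years

about 18.4 years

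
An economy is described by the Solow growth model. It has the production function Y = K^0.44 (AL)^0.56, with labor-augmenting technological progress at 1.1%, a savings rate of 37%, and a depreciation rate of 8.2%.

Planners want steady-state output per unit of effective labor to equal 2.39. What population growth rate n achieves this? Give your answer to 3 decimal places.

In steady state, investment equals break-even investment: s·k^α = (n + g + δ)·k.
Since y* = [s/(n + g + δ)]^(α/(1−α)), we have s/(n + g + δ) = (y*)^((1−α)/α) = 2.39^1.2727 = 3.0310.
Therefore n + g + δ = s / 3.0310 = 0.37 / 3.0310 = 0.1221, so n = 0.1221 − 0.093 = 0.0291.

n ≈ 0.029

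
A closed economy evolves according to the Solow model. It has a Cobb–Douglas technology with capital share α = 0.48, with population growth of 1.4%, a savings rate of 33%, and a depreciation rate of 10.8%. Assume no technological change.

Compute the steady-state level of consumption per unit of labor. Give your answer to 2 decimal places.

At the steady state, Δk = 0, so s·k^α = (n + δ)·k.
Dividing both sides by k: k^(1−α) = s / (n + δ).
k^0.52 = 0.33 / (0.014 + 0.108) = 0.33 / 0.122 = 2.7049
k* = 2.7049^(1/0.52) ≈ 6.7774
y* = (k*)^α = 6.7774^0.48 ≈ 2.5056
c* = (1 − s)·y* = (1 − 0.33) × 2.5056 ≈ 1.6788

c* ≈ 1.68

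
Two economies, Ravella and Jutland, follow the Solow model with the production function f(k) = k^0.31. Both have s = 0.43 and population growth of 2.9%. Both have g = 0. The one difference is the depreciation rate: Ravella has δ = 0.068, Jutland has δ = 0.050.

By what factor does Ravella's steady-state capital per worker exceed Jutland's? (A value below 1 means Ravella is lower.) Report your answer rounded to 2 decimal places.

ratio ≈ 0.74

Steady-state k* = [s/(n + δ)]^(1/(1−α)), so the ratio is [ (s_R/(n + δ)_R) / (s_J/(n + δ)_J) ]^1.4493.
s_R/(n + δ)_R = 0.43/0.097 = 4.4330; s_J/(n + δ)_J = 0.43/0.079 = 5.4430.
Ratio = (4.4330/5.4430)^1.4493 = 0.8144^1.4493 ≈ 0.7426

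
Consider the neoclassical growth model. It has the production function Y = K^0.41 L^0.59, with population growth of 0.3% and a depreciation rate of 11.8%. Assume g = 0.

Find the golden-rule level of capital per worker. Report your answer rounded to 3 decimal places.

The golden rule sets f'(k) = n + δ, i.e. α·k^(α−1) = n + δ.
So k^(1−α) = α / (n + δ) = 0.41 / 0.121 = 3.3884.
k_gold = 3.3884^(1/0.59) ≈ 7.9122

k_gold ≈ 7.912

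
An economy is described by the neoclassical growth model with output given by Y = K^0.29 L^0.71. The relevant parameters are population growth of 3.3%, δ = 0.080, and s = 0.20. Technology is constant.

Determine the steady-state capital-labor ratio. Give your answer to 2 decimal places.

k* = 2.23

In steady state, investment equals break-even investment: s·k^α = (n + δ)·k.
Dividing both sides by k: k^(1−α) = s / (n + δ).
k^0.71 = 0.20 / (0.033 + 0.080) = 0.20 / 0.113 = 1.7699
k* = 1.7699^(1/0.71) ≈ 2.2347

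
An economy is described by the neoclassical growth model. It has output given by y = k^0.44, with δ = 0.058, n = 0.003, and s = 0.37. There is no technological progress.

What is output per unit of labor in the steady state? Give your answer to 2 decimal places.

At the steady state, Δk = 0, so s·k^α = (n + δ)·k.
Dividing both sides by k: k^(1−α) = s / (n + δ).
k^0.56 = 0.37 / (0.003 + 0.058) = 0.37 / 0.061 = 6.0656
k* = 6.0656^(1/0.56) ≈ 25.0028
y* = (k*)^α = 25.0028^0.44 ≈ 4.1221

y* = 4.12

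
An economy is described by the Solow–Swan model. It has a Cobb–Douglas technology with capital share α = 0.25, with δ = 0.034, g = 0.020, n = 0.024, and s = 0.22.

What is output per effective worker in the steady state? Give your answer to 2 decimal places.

y* ≈ 1.41

Steady state requires s·f(k) = (n + g + δ)·k, i.e. s·k^α = (n + g + δ)·k.
Rearranging, k^(1−α) = s / (n + g + δ).
k^0.75 = 0.22 / (0.024 + 0.020 + 0.034) = 0.22 / 0.078 = 2.8205
k* = 2.8205^(1/0.75) ≈ 3.9851
y* = (k*)^α = 3.9851^0.25 ≈ 1.4129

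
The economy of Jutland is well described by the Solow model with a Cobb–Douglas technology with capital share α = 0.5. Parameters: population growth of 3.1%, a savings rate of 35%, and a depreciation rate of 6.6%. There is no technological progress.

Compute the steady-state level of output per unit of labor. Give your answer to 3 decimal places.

At the steady state, Δk = 0, so s·k^α = (n + δ)·k.
Rearranging, k^(1−α) = s / (n + δ).
k^0.5 = 0.35 / (0.031 + 0.066) = 0.35 / 0.097 = 3.6082
k* = 3.6082^(1/0.5) ≈ 13.0191
y* = (k*)^α = 13.0191^0.5 ≈ 3.6082

y* = 3.608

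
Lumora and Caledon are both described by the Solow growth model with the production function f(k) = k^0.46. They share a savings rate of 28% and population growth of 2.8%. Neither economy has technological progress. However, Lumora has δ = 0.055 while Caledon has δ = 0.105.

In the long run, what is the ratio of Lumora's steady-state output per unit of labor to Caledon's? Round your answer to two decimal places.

y*_L / y*_C ≈ 1.49

Steady-state y* = [s/(n + δ)]^(α/(1−α)), so the ratio is [ (s_L/(n + δ)_L) / (s_C/(n + δ)_C) ]^0.8519.
s_L/(n + δ)_L = 0.28/0.083 = 3.3735; s_C/(n + δ)_C = 0.28/0.133 = 2.1053.
Ratio = (3.3735/2.1053)^0.8519 = 1.6024^0.8519 ≈ 1.4943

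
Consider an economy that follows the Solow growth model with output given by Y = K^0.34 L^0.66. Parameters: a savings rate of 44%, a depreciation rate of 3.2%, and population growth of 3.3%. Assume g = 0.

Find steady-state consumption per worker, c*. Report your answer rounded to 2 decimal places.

c* = 1.50

At the steady state, Δk = 0, so s·k^α = (n + δ)·k.
Rearranging, k^(1−α) = s / (n + δ).
k^0.66 = 0.44 / (0.033 + 0.032) = 0.44 / 0.065 = 6.7692
k* = 6.7692^(1/0.66) ≈ 18.1297
y* = (k*)^α = 18.1297^0.34 ≈ 2.6783
c* = (1 − s)·y* = (1 − 0.44) × 2.6783 ≈ 1.4998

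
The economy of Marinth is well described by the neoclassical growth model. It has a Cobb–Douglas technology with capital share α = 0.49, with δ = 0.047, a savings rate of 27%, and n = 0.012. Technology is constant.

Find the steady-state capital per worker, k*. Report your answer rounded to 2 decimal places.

Steady state requires s·f(k) = (n + δ)·k, i.e. s·k^α = (n + δ)·k.
Rearranging, k^(1−α) = s / (n + δ).
k^0.51 = 0.27 / (0.012 + 0.047) = 0.27 / 0.059 = 4.5763
k* = 4.5763^(1/0.51) ≈ 19.7300

k* = 19.73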